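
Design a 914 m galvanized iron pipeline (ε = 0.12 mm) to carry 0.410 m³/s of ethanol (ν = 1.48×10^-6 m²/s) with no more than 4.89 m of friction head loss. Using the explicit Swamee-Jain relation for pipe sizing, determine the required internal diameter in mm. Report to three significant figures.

Swamee-Jain (Type III): D = 0.66·[ε^1.25·(LQ²/(gh_f))^4.75 + ν·Q^9.4·(L/(gh_f))^5.2]^0.04
LQ²/(gh_f) = 3.203; L/(gh_f) = 19.05
Term 1 = ε^1.25·(…)^4.75 = 0.00316; Term 2 = ν·Q^9.4·(…)^5.2 = 0.00154
D = 0.66·(0.00316 + 0.00154)^0.04 = 0.5326 m = 533 mm
Check: V = 1.84 m/s, Re = 6.62×10^5, f = 0.01542, h_f = 4.57 m ≈ 4.89 m ✓

D ≈ 533 mm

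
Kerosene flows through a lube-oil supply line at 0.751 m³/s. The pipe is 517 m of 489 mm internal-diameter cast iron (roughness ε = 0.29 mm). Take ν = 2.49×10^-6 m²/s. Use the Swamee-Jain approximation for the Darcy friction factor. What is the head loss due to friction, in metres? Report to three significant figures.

V = 4Q/(πD²) = 4·0.751/(π·0.489²) = 3.999 m/s
Re = VD/ν = 3.999·0.489/2.49×10^-6 = 7.85×10^5 → turbulent
ε/D = 0.29/489 = 5.93×10^-4
Swamee-Jain: f = 0.01802
h_f = f(L/D)V²/(2g) = 0.01802·(517/0.489)·3.999²/(2·9.81) = 15.53 m

h_f ≈ 15.5 m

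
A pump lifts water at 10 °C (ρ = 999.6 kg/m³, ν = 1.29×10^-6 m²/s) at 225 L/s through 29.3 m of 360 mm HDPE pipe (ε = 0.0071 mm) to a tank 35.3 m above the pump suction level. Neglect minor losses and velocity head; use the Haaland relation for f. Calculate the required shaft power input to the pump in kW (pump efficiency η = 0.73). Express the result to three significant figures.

V = 4Q/(πD²) = 2.210 m/s; Re = 6.17×10^5; ε/D = 1.97×10^-5; f = 0.01285
h_f = f(L/D)V²/2g = 0.2606 m
Total head H = z + h_f = 35.3 + 0.2606 = 35.56 m
P_hyd = ρgQH = 999.6·9.81·0.225·35.56 = 78.46 kW
P_shaft = P_hyd/η = 78.46/0.73 = 107.5 kW

P_shaft ≈ 107 kW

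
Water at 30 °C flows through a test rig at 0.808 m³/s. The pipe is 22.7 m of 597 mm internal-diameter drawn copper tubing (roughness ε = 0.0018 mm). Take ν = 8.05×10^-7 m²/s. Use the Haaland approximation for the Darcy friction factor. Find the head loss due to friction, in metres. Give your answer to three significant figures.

h_f ≈ 0.167 m

V = 4Q/(πD²) = 4·0.808/(π·0.597²) = 2.887 m/s
Re = VD/ν = 2.887·0.597/8.05×10^-7 = 2.14×10^6 → turbulent
ε/D = 0.0018/597 = 3.02×10^-6
Haaland: f = 0.01032
h_f = f(L/D)V²/(2g) = 0.01032·(22.7/0.597)·2.887²/(2·9.81) = 0.1666 m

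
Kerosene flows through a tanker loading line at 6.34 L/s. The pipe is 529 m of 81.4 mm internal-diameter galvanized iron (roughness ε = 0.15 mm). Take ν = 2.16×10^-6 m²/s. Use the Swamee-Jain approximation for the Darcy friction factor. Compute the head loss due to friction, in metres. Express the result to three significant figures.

V = 4Q/(πD²) = 4·0.00634/(π·0.0814²) = 1.218 m/s
Re = VD/ν = 1.218·0.0814/2.16×10^-6 = 4.59×10^4 → turbulent
ε/D = 0.15/81.4 = 0.00184
Swamee-Jain: f = 0.02664
h_f = f(L/D)V²/(2g) = 0.02664·(529/0.0814)·1.218²/(2·9.81) = 13.10 m

h_f ≈ 13.1 m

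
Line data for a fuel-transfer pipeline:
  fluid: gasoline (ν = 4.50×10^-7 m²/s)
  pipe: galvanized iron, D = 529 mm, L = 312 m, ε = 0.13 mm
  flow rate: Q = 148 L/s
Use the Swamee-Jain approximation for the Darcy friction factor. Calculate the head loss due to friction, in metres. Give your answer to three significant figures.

h_f ≈ 0.210 m

V = 4Q/(πD²) = 4·0.148/(π·0.529²) = 0.6734 m/s
Re = VD/ν = 0.6734·0.529/4.50×10^-7 = 7.92×10^5 → turbulent
ε/D = 0.13/529 = 2.46×10^-4
Swamee-Jain: f = 0.01544
h_f = f(L/D)V²/(2g) = 0.01544·(312/0.529)·0.6734²/(2·9.81) = 0.2104 m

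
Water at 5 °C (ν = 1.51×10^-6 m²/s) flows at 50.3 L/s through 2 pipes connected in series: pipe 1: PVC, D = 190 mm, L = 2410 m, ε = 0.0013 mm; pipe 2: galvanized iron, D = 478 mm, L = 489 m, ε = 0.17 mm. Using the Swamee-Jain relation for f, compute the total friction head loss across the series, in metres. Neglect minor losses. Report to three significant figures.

H ≈ 31.2 m

Pipe 1: V = 1.774 m/s, Re = 2.23×10^5, ε/D = 6.84×10^-6, f = 0.01527, h_1 = f(L/D)V²/2g = 31.07 m
Pipe 2: V = 0.2803 m/s, Re = 8.87×10^4, ε/D = 3.56×10^-4, f = 0.02012, h_2 = f(L/D)V²/2g = 0.08240 m
Series → Q common, losses add: H = Σh = 31.16 m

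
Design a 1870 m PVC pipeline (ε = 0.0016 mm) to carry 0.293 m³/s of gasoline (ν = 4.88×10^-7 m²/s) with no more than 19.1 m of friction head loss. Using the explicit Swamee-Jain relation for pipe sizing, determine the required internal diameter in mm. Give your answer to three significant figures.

Swamee-Jain (Type III): D = 0.66·[ε^1.25·(LQ²/(gh_f))^4.75 + ν·Q^9.4·(L/(gh_f))^5.2]^0.04
LQ²/(gh_f) = 0.8568; L/(gh_f) = 9.980
Term 1 = ε^1.25·(…)^4.75 = 2.73×10^-8; Term 2 = ν·Q^9.4·(…)^5.2 = 7.46×10^-7
D = 0.66·(2.73×10^-8 + 7.46×10^-7)^0.04 = 0.3759 m = 376 mm
Check: V = 2.64 m/s, Re = 2.03×10^6, f = 0.01050, h_f = 18.6 m ≈ 19.1 m ✓

D ≈ 376 mm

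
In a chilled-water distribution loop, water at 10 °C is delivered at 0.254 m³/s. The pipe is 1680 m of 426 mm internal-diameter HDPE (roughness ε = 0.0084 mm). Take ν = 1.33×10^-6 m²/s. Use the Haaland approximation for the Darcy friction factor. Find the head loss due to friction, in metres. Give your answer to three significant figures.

V = 4Q/(πD²) = 4·0.254/(π·0.426²) = 1.782 m/s
Re = VD/ν = 1.782·0.426/1.33×10^-6 = 5.71×10^5 → turbulent
ε/D = 0.0084/426 = 1.97×10^-5
Haaland: f = 0.01301
h_f = f(L/D)V²/(2g) = 0.01301·(1680/0.426)·1.782²/(2·9.81) = 8.307 m

h_f ≈ 8.31 m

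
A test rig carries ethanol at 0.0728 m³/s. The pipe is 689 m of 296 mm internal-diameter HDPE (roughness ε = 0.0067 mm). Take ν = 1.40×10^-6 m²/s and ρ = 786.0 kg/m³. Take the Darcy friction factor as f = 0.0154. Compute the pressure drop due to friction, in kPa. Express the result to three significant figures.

Δp ≈ 15.8 kPa

V = 4Q/(πD²) = 4·0.0728/(π·0.296²) = 1.058 m/s
h_f = f(L/D)V²/(2g) = 0.01540·(689/0.296)·1.058²/(2·9.81) = 2.045 m
Δp = ρg·h_f = 786.0·9.81·2.045 = 15.77 kPa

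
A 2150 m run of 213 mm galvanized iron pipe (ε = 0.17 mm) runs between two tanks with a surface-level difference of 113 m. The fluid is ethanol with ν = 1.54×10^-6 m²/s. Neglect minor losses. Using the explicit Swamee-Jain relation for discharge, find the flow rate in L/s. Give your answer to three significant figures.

Swamee-Jain (Type II): Q = -0.965·√(gD⁵h_f/L)·ln[ε/(3.7D) + √(3.17ν²L/(gD³h_f))]
√(gD⁵h_f/L) = √(9.81·0.213⁵·113/2150) = 0.01504
ε/(3.7D) = 2.16×10^-4; √(3.17ν²L/(gD³h_f)) = 3.88×10^-5
Q = -0.965·0.01504·ln(2.546×10^-4) = 0.1201 m³/s
Check: V = 3.37 m/s, Re = 4.66×10^5, f = 0.01947, h_f = 114 m ≈ 113 m ✓

Q ≈ 120 L/s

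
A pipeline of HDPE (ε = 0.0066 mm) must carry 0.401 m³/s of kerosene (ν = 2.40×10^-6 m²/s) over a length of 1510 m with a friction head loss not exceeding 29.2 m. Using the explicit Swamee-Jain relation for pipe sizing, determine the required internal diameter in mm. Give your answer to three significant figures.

D ≈ 395 mm

Swamee-Jain (Type III): D = 0.66·[ε^1.25·(LQ²/(gh_f))^4.75 + ν·Q^9.4·(L/(gh_f))^5.2]^0.04
LQ²/(gh_f) = 0.8476; L/(gh_f) = 5.271
Term 1 = ε^1.25·(…)^4.75 = 1.53×10^-7; Term 2 = ν·Q^9.4·(…)^5.2 = 2.53×10^-6
D = 0.66·(1.53×10^-7 + 2.53×10^-6)^0.04 = 0.3951 m = 395 mm
Check: V = 3.27 m/s, Re = 5.38×10^5, f = 0.01320, h_f = 27.5 m ≈ 29.2 m ✓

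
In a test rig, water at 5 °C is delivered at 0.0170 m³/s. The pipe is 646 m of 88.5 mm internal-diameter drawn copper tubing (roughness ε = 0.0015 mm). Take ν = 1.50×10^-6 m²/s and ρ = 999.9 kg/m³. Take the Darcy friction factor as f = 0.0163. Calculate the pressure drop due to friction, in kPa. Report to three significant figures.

Δp ≈ 454 kPa

V = 4Q/(πD²) = 4·0.0170/(π·0.0885²) = 2.764 m/s
h_f = f(L/D)V²/(2g) = 0.01630·(646/0.0885)·2.764²/(2·9.81) = 46.32 m
Δp = ρg·h_f = 999.9·9.81·46.32 = 454.3 kPa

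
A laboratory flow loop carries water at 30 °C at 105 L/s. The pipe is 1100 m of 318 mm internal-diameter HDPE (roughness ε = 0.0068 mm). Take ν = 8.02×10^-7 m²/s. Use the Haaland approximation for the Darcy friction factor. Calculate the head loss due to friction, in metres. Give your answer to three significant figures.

h_f ≈ 4.07 m

V = 4Q/(πD²) = 4·0.105/(π·0.318²) = 1.322 m/s
Re = VD/ν = 1.322·0.318/8.02×10^-7 = 5.24×10^5 → turbulent
ε/D = 0.0068/318 = 2.14×10^-5
Haaland: f = 0.01321
h_f = f(L/D)V²/(2g) = 0.01321·(1100/0.318)·1.322²/(2·9.81) = 4.072 m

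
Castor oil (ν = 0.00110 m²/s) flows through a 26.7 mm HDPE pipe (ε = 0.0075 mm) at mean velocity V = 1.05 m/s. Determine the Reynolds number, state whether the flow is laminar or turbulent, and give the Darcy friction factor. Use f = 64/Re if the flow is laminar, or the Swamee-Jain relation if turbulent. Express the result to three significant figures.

Re = VD/ν = 1.050·0.0267/0.00110 = 25.5
Re < 2300 → laminar → f = 64/Re = 2.511

Re ≈ 25.5; laminar; f = 64/Re ≈ 2.51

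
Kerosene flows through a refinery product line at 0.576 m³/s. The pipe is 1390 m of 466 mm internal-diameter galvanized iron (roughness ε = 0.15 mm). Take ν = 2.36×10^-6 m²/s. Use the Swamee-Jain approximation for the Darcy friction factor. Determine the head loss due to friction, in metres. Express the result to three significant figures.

V = 4Q/(πD²) = 4·0.576/(π·0.466²) = 3.377 m/s
Re = VD/ν = 3.377·0.466/2.36×10^-6 = 6.67×10^5 → turbulent
ε/D = 0.15/466 = 3.22×10^-4
Swamee-Jain: f = 0.01626
h_f = f(L/D)V²/(2g) = 0.01626·(1390/0.466)·3.377²/(2·9.81) = 28.19 m

h_f ≈ 28.2 m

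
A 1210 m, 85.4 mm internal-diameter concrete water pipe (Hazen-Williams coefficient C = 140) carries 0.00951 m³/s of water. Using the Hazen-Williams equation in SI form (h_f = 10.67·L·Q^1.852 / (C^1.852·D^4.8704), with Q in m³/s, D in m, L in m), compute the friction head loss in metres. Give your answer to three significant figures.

h_f = 10.67·1210·0.00951^1.852 / (140^1.852·0.0854^4.8704) = 39.46 m

h_f ≈ 39.5 m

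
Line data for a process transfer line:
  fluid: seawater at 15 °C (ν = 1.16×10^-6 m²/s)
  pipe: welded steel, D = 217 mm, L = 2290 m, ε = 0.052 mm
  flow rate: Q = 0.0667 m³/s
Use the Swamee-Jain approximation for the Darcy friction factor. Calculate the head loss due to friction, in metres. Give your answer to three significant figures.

V = 4Q/(πD²) = 4·0.0667/(π·0.217²) = 1.804 m/s
Re = VD/ν = 1.804·0.217/1.16×10^-6 = 3.37×10^5 → turbulent
ε/D = 0.052/217 = 2.40×10^-4
Swamee-Jain: f = 0.01643
h_f = f(L/D)V²/(2g) = 0.01643·(2290/0.217)·1.804²/(2·9.81) = 28.74 m

h_f ≈ 28.7 m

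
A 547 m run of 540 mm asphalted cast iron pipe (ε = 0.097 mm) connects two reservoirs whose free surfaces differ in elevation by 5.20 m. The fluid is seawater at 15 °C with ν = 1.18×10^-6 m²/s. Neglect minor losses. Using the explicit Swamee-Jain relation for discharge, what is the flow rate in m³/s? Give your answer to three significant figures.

Q ≈ 0.608 m³/s

Swamee-Jain (Type II): Q = -0.965·√(gD⁵h_f/L)·ln[ε/(3.7D) + √(3.17ν²L/(gD³h_f))]
√(gD⁵h_f/L) = √(9.81·0.540⁵·5.20/547) = 0.06544
ε/(3.7D) = 4.85×10^-5; √(3.17ν²L/(gD³h_f)) = 1.73×10^-5
Q = -0.965·0.06544·ln(6.589×10^-5) = 0.6080 m³/s
Check: V = 2.65 m/s, Re = 1.21×10^6, f = 0.01438, h_f = 5.23 m ≈ 5.20 m ✓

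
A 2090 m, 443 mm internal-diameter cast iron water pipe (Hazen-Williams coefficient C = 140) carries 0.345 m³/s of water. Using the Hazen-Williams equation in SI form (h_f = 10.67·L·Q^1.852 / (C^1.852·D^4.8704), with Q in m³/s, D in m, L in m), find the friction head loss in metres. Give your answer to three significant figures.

h_f = 10.67·2090·0.345^1.852 / (140^1.852·0.443^4.8704) = 17.37 m

h_f ≈ 17.4 m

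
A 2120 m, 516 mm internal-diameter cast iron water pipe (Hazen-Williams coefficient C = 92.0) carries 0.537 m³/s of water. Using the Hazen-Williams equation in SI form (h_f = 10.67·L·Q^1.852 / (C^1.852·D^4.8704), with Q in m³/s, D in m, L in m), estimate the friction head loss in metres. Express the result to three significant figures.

h_f = 10.67·2120·0.537^1.852 / (92.0^1.852·0.516^4.8704) = 41.40 m

h_f ≈ 41.4 m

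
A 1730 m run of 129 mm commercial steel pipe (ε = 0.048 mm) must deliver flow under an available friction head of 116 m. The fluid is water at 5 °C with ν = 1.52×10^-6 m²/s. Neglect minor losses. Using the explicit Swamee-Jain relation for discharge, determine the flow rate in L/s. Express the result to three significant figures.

Swamee-Jain (Type II): Q = -0.965·√(gD⁵h_f/L)·ln[ε/(3.7D) + √(3.17ν²L/(gD³h_f))]
√(gD⁵h_f/L) = √(9.81·0.129⁵·116/1730) = 0.004847
ε/(3.7D) = 1.01×10^-4; √(3.17ν²L/(gD³h_f)) = 7.20×10^-5
Q = -0.965·0.004847·ln(1.726×10^-4) = 0.04053 m³/s
Check: V = 3.10 m/s, Re = 2.63×10^5, f = 0.01775, h_f = 117 m ≈ 116 m ✓

Q ≈ 40.5 L/s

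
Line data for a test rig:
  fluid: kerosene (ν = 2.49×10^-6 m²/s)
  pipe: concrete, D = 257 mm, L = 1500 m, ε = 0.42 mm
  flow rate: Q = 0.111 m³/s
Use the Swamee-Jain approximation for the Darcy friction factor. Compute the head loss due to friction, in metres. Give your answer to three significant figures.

h_f ≈ 31.7 m

V = 4Q/(πD²) = 4·0.111/(π·0.257²) = 2.140 m/s
Re = VD/ν = 2.140·0.257/2.49×10^-6 = 2.21×10^5 → turbulent
ε/D = 0.42/257 = 0.00163
Swamee-Jain: f = 0.02331
h_f = f(L/D)V²/(2g) = 0.02331·(1500/0.257)·2.140²/(2·9.81) = 31.74 m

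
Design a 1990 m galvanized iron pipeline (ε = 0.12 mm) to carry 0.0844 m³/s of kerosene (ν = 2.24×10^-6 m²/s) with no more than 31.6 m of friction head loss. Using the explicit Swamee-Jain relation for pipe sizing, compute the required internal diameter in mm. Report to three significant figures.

D ≈ 238 mm

Swamee-Jain (Type III): D = 0.66·[ε^1.25·(LQ²/(gh_f))^4.75 + ν·Q^9.4·(L/(gh_f))^5.2]^0.04
LQ²/(gh_f) = 0.04573; L/(gh_f) = 6.419
Term 1 = ε^1.25·(…)^4.75 = 5.43×10^-12; Term 2 = ν·Q^9.4·(…)^5.2 = 2.86×10^-12
D = 0.66·(5.43×10^-12 + 2.86×10^-12)^0.04 = 0.2378 m = 238 mm
Check: V = 1.90 m/s, Re = 2.02×10^5, f = 0.01894, h_f = 29.1 m ≈ 31.6 m ✓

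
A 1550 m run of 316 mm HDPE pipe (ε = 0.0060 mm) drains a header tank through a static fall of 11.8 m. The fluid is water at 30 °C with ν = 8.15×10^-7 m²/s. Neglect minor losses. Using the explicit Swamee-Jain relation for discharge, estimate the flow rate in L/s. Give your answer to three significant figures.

Swamee-Jain (Type II): Q = -0.965·√(gD⁵h_f/L)·ln[ε/(3.7D) + √(3.17ν²L/(gD³h_f))]
√(gD⁵h_f/L) = √(9.81·0.316⁵·11.8/1550) = 0.01534
ε/(3.7D) = 5.13×10^-6; √(3.17ν²L/(gD³h_f)) = 2.99×10^-5
Q = -0.965·0.01534·ln(3.502×10^-5) = 0.1519 m³/s
Check: V = 1.94 m/s, Re = 7.51×10^5, f = 0.01257, h_f = 11.8 m ≈ 11.8 m ✓

Q ≈ 152 L/s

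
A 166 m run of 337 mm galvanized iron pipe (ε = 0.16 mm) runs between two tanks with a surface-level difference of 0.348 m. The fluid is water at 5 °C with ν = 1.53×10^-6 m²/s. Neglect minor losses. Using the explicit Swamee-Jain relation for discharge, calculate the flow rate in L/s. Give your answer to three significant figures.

Q ≈ 76.6 L/s

Swamee-Jain (Type II): Q = -0.965·√(gD⁵h_f/L)·ln[ε/(3.7D) + √(3.17ν²L/(gD³h_f))]
√(gD⁵h_f/L) = √(9.81·0.337⁵·0.348/166) = 0.009455
ε/(3.7D) = 1.28×10^-4; √(3.17ν²L/(gD³h_f)) = 9.71×10^-5
Q = -0.965·0.009455·ln(2.254×10^-4) = 0.07662 m³/s
Check: V = 0.859 m/s, Re = 1.89×10^5, f = 0.01890, h_f = 0.350 m ≈ 0.348 m ✓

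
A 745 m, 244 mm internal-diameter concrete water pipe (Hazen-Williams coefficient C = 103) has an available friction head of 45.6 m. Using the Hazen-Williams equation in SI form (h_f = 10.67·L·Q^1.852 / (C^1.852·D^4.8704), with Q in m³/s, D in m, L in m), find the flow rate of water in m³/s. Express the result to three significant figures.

Rearranging: Q = [h_f·C^1.852·D^4.8704 / (10.67·L)]^(1/1.852)
Q = [45.6·103^1.852·0.244^4.8704 / (10.67·745)]^0.540 = 0.1554 m³/s

Q ≈ 0.155 m³/s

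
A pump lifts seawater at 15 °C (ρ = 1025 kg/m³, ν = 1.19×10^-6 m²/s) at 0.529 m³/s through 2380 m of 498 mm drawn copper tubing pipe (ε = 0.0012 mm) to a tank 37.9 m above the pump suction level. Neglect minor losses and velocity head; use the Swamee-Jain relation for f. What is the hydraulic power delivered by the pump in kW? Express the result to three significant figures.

V = 4Q/(πD²) = 2.716 m/s; Re = 1.14×10^6; ε/D = 2.41×10^-6; f = 0.01143
h_f = f(L/D)V²/2g = 20.53 m
Total head H = z + h_f = 37.9 + 20.53 = 58.43 m
P_hyd = ρgQH = 1025·9.81·0.529·58.43 = 310.8 kW

P_hyd ≈ 311 kW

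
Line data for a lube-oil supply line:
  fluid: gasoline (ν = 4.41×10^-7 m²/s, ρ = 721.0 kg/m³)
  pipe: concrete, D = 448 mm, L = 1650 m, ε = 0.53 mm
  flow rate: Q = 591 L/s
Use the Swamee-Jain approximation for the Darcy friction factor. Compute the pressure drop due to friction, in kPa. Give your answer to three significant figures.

Δp ≈ 384 kPa

V = 4Q/(πD²) = 4·0.591/(π·0.448²) = 3.749 m/s
Re = VD/ν = 3.749·0.448/4.41×10^-7 = 3.81×10^6 → turbulent
ε/D = 0.53/448 = 0.00118
Swamee-Jain: f = 0.02057
h_f = f(L/D)V²/(2g) = 0.02057·(1650/0.448)·3.749²/(2·9.81) = 54.28 m
Δp = ρg·h_f = 721.0·9.81·54.28 = 384.0 kPa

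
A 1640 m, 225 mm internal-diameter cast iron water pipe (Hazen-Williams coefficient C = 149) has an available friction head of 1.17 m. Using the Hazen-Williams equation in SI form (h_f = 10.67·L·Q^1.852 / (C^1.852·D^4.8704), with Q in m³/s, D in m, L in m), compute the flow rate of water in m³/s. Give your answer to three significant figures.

Rearranging: Q = [h_f·C^1.852·D^4.8704 / (10.67·L)]^(1/1.852)
Q = [1.17·149^1.852·0.225^4.8704 / (10.67·1640)]^0.540 = 0.01642 m³/s

Q ≈ 0.0164 m³/s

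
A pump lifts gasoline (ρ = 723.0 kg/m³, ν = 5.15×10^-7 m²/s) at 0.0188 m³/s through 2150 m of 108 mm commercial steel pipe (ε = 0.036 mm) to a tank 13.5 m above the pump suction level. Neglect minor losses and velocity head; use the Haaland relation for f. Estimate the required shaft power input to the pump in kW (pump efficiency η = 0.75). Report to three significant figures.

P_shaft ≈ 15.0 kW

V = 4Q/(πD²) = 2.052 m/s; Re = 4.30×10^5; ε/D = 3.33×10^-4; f = 0.01657
h_f = f(L/D)V²/2g = 70.82 m
Total head H = z + h_f = 13.5 + 70.82 = 84.32 m
P_hyd = ρgQH = 723.0·9.81·0.0188·84.32 = 11.24 kW
P_shaft = P_hyd/η = 11.24/0.75 = 14.99 kW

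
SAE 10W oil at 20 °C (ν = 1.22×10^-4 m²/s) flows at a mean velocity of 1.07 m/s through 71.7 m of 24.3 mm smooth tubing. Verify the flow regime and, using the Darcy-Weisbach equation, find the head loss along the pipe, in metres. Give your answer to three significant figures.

h_f ≈ 51.7 m

Re = VD/ν = 1.07·0.02430/1.22×10^-4 = 213 → laminar (Re < 2300)
f = 64/Re = 0.3003
h_f = f(L/D)V²/(2g) = 0.3003·(71.7/0.02430)·1.07²/(2·9.81) = 51.70 m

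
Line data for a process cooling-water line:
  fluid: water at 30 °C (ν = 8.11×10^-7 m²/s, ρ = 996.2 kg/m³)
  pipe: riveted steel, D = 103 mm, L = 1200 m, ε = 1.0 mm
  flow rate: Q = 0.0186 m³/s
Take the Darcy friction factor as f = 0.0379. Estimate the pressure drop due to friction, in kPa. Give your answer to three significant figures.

Δp ≈ 1100 kPa

V = 4Q/(πD²) = 4·0.0186/(π·0.103²) = 2.232 m/s
h_f = f(L/D)V²/(2g) = 0.03790·(1200/0.103)·2.232²/(2·9.81) = 112.1 m
Δp = ρg·h_f = 996.2·9.81·112.1 = 1096 kPa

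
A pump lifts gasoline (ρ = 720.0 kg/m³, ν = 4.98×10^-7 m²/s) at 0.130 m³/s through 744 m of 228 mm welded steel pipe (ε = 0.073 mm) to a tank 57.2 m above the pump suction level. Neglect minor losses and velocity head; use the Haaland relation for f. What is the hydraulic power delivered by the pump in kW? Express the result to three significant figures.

V = 4Q/(πD²) = 3.184 m/s; Re = 1.46×10^6; ε/D = 3.20×10^-4; f = 0.01560
h_f = f(L/D)V²/2g = 26.31 m
Total head H = z + h_f = 57.2 + 26.31 = 83.51 m
P_hyd = ρgQH = 720.0·9.81·0.130·83.51 = 76.68 kW

P_hyd ≈ 76.7 kW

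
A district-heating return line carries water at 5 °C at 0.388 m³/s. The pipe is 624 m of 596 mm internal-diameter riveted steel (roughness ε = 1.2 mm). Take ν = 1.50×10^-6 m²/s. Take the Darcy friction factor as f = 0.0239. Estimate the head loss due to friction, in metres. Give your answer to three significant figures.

V = 4Q/(πD²) = 4·0.388/(π·0.596²) = 1.391 m/s
h_f = f(L/D)V²/(2g) = 0.02390·(624/0.596)·1.391²/(2·9.81) = 2.467 m

h_f ≈ 2.47 m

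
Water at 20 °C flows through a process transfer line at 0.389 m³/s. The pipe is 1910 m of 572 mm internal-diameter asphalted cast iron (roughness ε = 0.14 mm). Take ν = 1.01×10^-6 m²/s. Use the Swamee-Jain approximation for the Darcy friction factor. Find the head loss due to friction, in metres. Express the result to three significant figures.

V = 4Q/(πD²) = 4·0.389/(π·0.572²) = 1.514 m/s
Re = VD/ν = 1.514·0.572/1.01×10^-6 = 8.57×10^5 → turbulent
ε/D = 0.14/572 = 2.45×10^-4
Swamee-Jain: f = 0.01536
h_f = f(L/D)V²/(2g) = 0.01536·(1910/0.572)·1.514²/(2·9.81) = 5.991 m

h_f ≈ 5.99 m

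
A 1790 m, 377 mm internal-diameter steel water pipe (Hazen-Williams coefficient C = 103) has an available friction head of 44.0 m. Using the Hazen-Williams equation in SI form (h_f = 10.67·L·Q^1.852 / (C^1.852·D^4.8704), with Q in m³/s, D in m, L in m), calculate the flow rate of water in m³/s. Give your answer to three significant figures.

Q ≈ 0.298 m³/s

Rearranging: Q = [h_f·C^1.852·D^4.8704 / (10.67·L)]^(1/1.852)
Q = [44.0·103^1.852·0.377^4.8704 / (10.67·1790)]^0.540 = 0.2982 m³/s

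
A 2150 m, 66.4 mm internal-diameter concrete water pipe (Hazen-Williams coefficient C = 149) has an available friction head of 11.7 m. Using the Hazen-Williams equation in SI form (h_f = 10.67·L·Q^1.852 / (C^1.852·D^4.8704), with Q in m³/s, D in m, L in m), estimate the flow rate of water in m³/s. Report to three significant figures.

Q ≈ 0.00199 m³/s

Rearranging: Q = [h_f·C^1.852·D^4.8704 / (10.67·L)]^(1/1.852)
Q = [11.7·149^1.852·0.0664^4.8704 / (10.67·2150)]^0.540 = 0.001986 m³/s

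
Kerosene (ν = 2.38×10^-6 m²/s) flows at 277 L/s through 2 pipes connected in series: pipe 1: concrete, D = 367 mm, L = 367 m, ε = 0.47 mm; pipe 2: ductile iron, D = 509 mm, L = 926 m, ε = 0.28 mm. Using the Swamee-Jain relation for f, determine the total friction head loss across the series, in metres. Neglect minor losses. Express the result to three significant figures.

Pipe 1: V = 2.619 m/s, Re = 4.04×10^5, ε/D = 0.00128, f = 0.02162, h_1 = f(L/D)V²/2g = 7.556 m
Pipe 2: V = 1.361 m/s, Re = 2.91×10^5, ε/D = 5.50×10^-4, f = 0.01865, h_2 = f(L/D)V²/2g = 3.204 m
Series → Q common, losses add: H = Σh = 10.76 m

H ≈ 10.8 m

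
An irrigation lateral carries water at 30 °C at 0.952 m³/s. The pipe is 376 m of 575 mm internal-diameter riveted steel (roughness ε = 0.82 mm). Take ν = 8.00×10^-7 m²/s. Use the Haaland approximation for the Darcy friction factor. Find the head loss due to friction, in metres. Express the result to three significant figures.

h_f ≈ 9.66 m

V = 4Q/(πD²) = 4·0.952/(π·0.575²) = 3.666 m/s
Re = VD/ν = 3.666·0.575/8.00×10^-7 = 2.64×10^6 → turbulent
ε/D = 0.82/575 = 0.00143
Haaland: f = 0.02157
h_f = f(L/D)V²/(2g) = 0.02157·(376/0.575)·3.666²/(2·9.81) = 9.663 m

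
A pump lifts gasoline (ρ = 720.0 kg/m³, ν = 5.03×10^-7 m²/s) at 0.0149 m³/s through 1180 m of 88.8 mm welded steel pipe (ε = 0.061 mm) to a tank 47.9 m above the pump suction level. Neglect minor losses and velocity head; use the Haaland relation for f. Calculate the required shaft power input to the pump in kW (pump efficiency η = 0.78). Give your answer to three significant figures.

V = 4Q/(πD²) = 2.406 m/s; Re = 4.25×10^5; ε/D = 6.87×10^-4; f = 0.01878
h_f = f(L/D)V²/2g = 73.64 m
Total head H = z + h_f = 47.9 + 73.64 = 121.5 m
P_hyd = ρgQH = 720.0·9.81·0.0149·121.5 = 12.79 kW
P_shaft = P_hyd/η = 12.79/0.78 = 16.40 kW

P_shaft ≈ 16.4 kW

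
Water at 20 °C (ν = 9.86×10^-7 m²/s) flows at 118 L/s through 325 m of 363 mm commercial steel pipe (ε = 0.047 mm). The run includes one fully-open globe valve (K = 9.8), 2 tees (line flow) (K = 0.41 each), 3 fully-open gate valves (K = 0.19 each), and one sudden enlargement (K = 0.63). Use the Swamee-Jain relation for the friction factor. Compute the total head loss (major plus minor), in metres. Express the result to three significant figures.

V = 4Q/(πD²) = 1.140 m/s; V²/2g = 0.06626 m
Re = 4.20×10^5, ε/D = 1.29×10^-4 → f = 0.01508 (Swamee-Jain)
Major: h_f = f(L/D)·V²/2g = 0.01508·895.3·0.06626 = 0.8949 m
Minor: ΣK = 11.8; h_m = ΣK·V²/2g = 0.7832 m
Total H_L = 0.8949 + 0.7832 = 1.678 m

H_L ≈ 1.68 m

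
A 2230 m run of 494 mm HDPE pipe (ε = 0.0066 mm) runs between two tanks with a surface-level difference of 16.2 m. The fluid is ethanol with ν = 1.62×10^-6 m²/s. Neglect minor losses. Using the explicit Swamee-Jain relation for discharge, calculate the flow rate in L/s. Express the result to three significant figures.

Swamee-Jain (Type II): Q = -0.965·√(gD⁵h_f/L)·ln[ε/(3.7D) + √(3.17ν²L/(gD³h_f))]
√(gD⁵h_f/L) = √(9.81·0.494⁵·16.2/2230) = 0.04579
ε/(3.7D) = 3.61×10^-6; √(3.17ν²L/(gD³h_f)) = 3.11×10^-5
Q = -0.965·0.04579·ln(3.473×10^-5) = 0.4537 m³/s
Check: V = 2.37 m/s, Re = 7.22×10^5, f = 0.01254, h_f = 16.2 m ≈ 16.2 m ✓

Q ≈ 454 L/s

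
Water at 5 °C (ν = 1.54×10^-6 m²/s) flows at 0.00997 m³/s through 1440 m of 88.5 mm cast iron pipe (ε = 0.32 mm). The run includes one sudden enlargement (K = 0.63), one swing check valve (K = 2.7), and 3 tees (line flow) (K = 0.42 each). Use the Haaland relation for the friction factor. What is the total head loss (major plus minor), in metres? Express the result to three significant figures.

H_L ≈ 63.3 m

V = 4Q/(πD²) = 1.621 m/s; V²/2g = 0.1339 m
Re = 9.31×10^4, ε/D = 0.00362 → f = 0.02876 (Haaland)
Major: h_f = f(L/D)·V²/2g = 0.02876·16271·0.1339 = 62.66 m
Minor: ΣK = 4.59; h_m = ΣK·V²/2g = 0.6145 m
Total H_L = 62.66 + 0.6145 = 63.28 m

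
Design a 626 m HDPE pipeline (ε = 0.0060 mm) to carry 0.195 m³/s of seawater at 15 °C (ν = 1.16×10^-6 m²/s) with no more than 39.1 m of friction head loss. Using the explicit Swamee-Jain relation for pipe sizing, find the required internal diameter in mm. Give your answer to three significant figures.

Swamee-Jain (Type III): D = 0.66·[ε^1.25·(LQ²/(gh_f))^4.75 + ν·Q^9.4·(L/(gh_f))^5.2]^0.04
LQ²/(gh_f) = 0.06206; L/(gh_f) = 1.632
Term 1 = ε^1.25·(…)^4.75 = 5.48×10^-13; Term 2 = ν·Q^9.4·(…)^5.2 = 3.14×10^-12
D = 0.66·(5.48×10^-13 + 3.14×10^-12)^0.04 = 0.2303 m = 230 mm
Check: V = 4.68 m/s, Re = 9.30×10^5, f = 0.01233, h_f = 37.5 m ≈ 39.1 m ✓

D ≈ 230 mm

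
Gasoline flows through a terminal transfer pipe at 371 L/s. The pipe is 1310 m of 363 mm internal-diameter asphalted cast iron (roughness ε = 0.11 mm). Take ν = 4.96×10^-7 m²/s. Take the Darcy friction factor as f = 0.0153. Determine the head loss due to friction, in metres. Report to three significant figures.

h_f ≈ 36.2 m

V = 4Q/(πD²) = 4·0.371/(π·0.363²) = 3.585 m/s
h_f = f(L/D)V²/(2g) = 0.01530·(1310/0.363)·3.585²/(2·9.81) = 36.17 m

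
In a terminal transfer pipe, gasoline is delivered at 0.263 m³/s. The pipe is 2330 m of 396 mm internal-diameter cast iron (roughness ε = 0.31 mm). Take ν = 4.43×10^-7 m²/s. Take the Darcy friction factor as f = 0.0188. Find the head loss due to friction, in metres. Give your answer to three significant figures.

h_f ≈ 25.7 m

V = 4Q/(πD²) = 4·0.263/(π·0.396²) = 2.135 m/s
h_f = f(L/D)V²/(2g) = 0.01880·(2330/0.396)·2.135²/(2·9.81) = 25.71 m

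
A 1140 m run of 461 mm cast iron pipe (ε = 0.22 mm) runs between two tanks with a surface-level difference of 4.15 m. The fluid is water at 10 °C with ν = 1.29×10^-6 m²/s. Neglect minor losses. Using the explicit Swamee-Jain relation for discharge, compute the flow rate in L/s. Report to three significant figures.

Swamee-Jain (Type II): Q = -0.965·√(gD⁵h_f/L)·ln[ε/(3.7D) + √(3.17ν²L/(gD³h_f))]
√(gD⁵h_f/L) = √(9.81·0.461⁵·4.15/1140) = 0.02727
ε/(3.7D) = 1.29×10^-4; √(3.17ν²L/(gD³h_f)) = 3.88×10^-5
Q = -0.965·0.02727·ln(1.678×10^-4) = 0.2287 m³/s
Check: V = 1.37 m/s, Re = 4.90×10^5, f = 0.01765, h_f = 4.18 m ≈ 4.15 m ✓

Q ≈ 229 L/s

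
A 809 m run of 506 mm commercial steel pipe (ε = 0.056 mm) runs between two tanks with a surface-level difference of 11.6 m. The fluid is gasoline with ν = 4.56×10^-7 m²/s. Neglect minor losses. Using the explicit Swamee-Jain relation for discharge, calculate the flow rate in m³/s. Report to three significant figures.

Q ≈ 0.675 m³/s

Swamee-Jain (Type II): Q = -0.965·√(gD⁵h_f/L)·ln[ε/(3.7D) + √(3.17ν²L/(gD³h_f))]
√(gD⁵h_f/L) = √(9.81·0.506⁵·11.6/809) = 0.06831
ε/(3.7D) = 2.99×10^-5; √(3.17ν²L/(gD³h_f)) = 6.01×10^-6
Q = -0.965·0.06831·ln(3.593×10^-5) = 0.6746 m³/s
Check: V = 3.35 m/s, Re = 3.72×10^6, f = 0.01272, h_f = 11.7 m ≈ 11.6 m ✓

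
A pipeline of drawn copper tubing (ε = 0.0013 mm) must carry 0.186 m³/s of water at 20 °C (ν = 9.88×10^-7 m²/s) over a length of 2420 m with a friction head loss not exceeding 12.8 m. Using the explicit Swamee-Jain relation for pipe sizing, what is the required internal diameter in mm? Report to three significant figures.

D ≈ 373 mm

Swamee-Jain (Type III): D = 0.66·[ε^1.25·(LQ²/(gh_f))^4.75 + ν·Q^9.4·(L/(gh_f))^5.2]^0.04
LQ²/(gh_f) = 0.6667; L/(gh_f) = 19.27
Term 1 = ε^1.25·(…)^4.75 = 6.40×10^-9; Term 2 = ν·Q^9.4·(…)^5.2 = 6.45×10^-7
D = 0.66·(6.40×10^-9 + 6.45×10^-7)^0.04 = 0.3733 m = 373 mm
Check: V = 1.70 m/s, Re = 6.42×10^5, f = 0.01259, h_f = 12.0 m ≈ 12.8 m ✓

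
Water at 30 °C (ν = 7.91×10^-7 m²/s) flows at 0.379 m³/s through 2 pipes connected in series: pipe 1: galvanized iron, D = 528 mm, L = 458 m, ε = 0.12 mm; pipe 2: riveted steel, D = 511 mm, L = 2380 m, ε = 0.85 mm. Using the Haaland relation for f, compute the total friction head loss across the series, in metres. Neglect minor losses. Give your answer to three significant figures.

Pipe 1: V = 1.731 m/s, Re = 1.16×10^6, ε/D = 2.27×10^-4, f = 0.01480, h_1 = f(L/D)V²/2g = 1.960 m
Pipe 2: V = 1.848 m/s, Re = 1.19×10^6, ε/D = 0.00166, f = 0.02251, h_2 = f(L/D)V²/2g = 18.25 m
Series → Q common, losses add: H = Σh = 20.21 m

H ≈ 20.2 m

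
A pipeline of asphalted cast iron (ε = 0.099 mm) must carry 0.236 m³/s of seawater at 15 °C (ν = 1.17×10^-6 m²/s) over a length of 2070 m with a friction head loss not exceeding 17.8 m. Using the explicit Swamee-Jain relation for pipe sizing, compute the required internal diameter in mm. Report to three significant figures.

Swamee-Jain (Type III): D = 0.66·[ε^1.25·(LQ²/(gh_f))^4.75 + ν·Q^9.4·(L/(gh_f))^5.2]^0.04
LQ²/(gh_f) = 0.6602; L/(gh_f) = 11.85
Term 1 = ε^1.25·(…)^4.75 = 1.37×10^-6; Term 2 = ν·Q^9.4·(…)^5.2 = 5.72×10^-7
D = 0.66·(1.37×10^-6 + 5.72×10^-7)^0.04 = 0.3900 m = 390 mm
Check: V = 1.98 m/s, Re = 6.58×10^5, f = 0.01569, h_f = 16.6 m ≈ 17.8 m ✓

D ≈ 390 mm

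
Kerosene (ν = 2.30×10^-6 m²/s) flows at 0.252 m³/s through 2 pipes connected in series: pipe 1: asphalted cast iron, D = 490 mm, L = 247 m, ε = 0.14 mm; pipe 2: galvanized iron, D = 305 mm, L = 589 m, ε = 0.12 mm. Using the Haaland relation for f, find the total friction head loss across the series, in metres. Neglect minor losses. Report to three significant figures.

H ≈ 20.6 m

Pipe 1: V = 1.336 m/s, Re = 2.85×10^5, ε/D = 2.86×10^-4, f = 0.01678, h_1 = f(L/D)V²/2g = 0.7701 m
Pipe 2: V = 3.449 m/s, Re = 4.57×10^5, ε/D = 3.93×10^-4, f = 0.01694, h_2 = f(L/D)V²/2g = 19.84 m
Series → Q common, losses add: H = Σh = 20.61 m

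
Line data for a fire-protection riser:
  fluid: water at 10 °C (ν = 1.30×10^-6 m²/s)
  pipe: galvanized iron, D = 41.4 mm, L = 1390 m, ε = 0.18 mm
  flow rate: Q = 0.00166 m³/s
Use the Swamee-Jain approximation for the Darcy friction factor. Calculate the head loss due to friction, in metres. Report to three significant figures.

h_f ≈ 83.2 m

V = 4Q/(πD²) = 4·0.00166/(π·0.0414²) = 1.233 m/s
Re = VD/ν = 1.233·0.0414/1.30×10^-6 = 3.93×10^4 → turbulent
ε/D = 0.18/41.4 = 0.00435
Swamee-Jain: f = 0.03196
h_f = f(L/D)V²/(2g) = 0.03196·(1390/0.0414)·1.233²/(2·9.81) = 83.16 m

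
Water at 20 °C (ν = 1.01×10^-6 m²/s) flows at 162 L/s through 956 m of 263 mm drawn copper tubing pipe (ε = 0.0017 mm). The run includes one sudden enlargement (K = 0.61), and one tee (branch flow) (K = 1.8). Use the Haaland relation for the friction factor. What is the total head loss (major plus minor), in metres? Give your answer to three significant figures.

V = 4Q/(πD²) = 2.982 m/s; V²/2g = 0.4532 m
Re = 7.77×10^5, ε/D = 6.46×10^-6 → f = 0.01219 (Haaland)
Major: h_f = f(L/D)·V²/2g = 0.01219·3635·0.4532 = 20.08 m
Minor: ΣK = 2.41; h_m = ΣK·V²/2g = 1.092 m
Total H_L = 20.08 + 1.092 = 21.18 m

H_L ≈ 21.2 m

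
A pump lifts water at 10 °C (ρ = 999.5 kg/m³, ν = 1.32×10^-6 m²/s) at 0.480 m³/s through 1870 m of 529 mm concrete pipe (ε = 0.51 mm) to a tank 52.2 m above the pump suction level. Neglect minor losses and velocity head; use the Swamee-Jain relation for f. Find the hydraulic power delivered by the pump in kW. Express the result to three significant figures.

V = 4Q/(πD²) = 2.184 m/s; Re = 8.75×10^5; ε/D = 9.64×10^-4; f = 0.01991
h_f = f(L/D)V²/2g = 17.11 m
Total head H = z + h_f = 52.2 + 17.11 = 69.31 m
P_hyd = ρgQH = 999.5·9.81·0.480·69.31 = 326.2 kW

P_hyd ≈ 326 kW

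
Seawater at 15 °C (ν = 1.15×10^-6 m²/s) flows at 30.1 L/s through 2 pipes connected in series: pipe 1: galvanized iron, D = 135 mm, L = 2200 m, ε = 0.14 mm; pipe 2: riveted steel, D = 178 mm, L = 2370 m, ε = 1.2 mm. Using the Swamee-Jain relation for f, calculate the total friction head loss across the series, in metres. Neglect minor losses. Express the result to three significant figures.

Pipe 1: V = 2.103 m/s, Re = 2.47×10^5, ε/D = 0.00104, f = 0.02109, h_1 = f(L/D)V²/2g = 77.47 m
Pipe 2: V = 1.210 m/s, Re = 1.87×10^5, ε/D = 0.00674, f = 0.03390, h_2 = f(L/D)V²/2g = 33.66 m
Series → Q common, losses add: H = Σh = 111.1 m

H ≈ 111 m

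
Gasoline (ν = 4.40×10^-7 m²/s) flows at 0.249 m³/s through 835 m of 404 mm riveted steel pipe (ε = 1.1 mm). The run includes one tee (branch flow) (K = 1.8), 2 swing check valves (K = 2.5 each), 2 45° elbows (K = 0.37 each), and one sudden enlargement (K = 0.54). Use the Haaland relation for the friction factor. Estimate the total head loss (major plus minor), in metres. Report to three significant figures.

V = 4Q/(πD²) = 1.942 m/s; V²/2g = 0.1923 m
Re = 1.78×10^6, ε/D = 0.00272 → f = 0.02559 (Haaland)
Major: h_f = f(L/D)·V²/2g = 0.02559·2067·0.1923 = 10.17 m
Minor: ΣK = 8.08; h_m = ΣK·V²/2g = 1.554 m
Total H_L = 10.17 + 1.554 = 11.73 m

H_L ≈ 11.7 m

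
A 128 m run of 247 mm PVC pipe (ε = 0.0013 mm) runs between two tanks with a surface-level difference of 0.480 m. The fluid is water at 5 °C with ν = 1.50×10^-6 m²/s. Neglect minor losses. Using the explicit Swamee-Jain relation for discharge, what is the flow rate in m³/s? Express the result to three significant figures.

Q ≈ 0.0509 m³/s

Swamee-Jain (Type II): Q = -0.965·√(gD⁵h_f/L)·ln[ε/(3.7D) + √(3.17ν²L/(gD³h_f))]
√(gD⁵h_f/L) = √(9.81·0.247⁵·0.480/128) = 0.005816
ε/(3.7D) = 1.42×10^-6; √(3.17ν²L/(gD³h_f)) = 1.13×10^-4
Q = -0.965·0.005816·ln(1.149×10^-4) = 0.05091 m³/s
Check: V = 1.06 m/s, Re = 1.75×10^5, f = 0.01599, h_f = 0.477 m ≈ 0.480 m ✓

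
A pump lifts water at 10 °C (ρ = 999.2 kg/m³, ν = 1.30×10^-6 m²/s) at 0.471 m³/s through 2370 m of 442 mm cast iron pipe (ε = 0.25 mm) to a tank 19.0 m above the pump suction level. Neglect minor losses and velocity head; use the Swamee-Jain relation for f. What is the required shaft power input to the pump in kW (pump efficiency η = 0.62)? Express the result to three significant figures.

P_shaft ≈ 481 kW

V = 4Q/(πD²) = 3.070 m/s; Re = 1.04×10^6; ε/D = 5.66×10^-4; f = 0.01771
h_f = f(L/D)V²/2g = 45.60 m
Total head H = z + h_f = 19.0 + 45.60 = 64.60 m
P_hyd = ρgQH = 999.2·9.81·0.471·64.60 = 298.3 kW
P_shaft = P_hyd/η = 298.3/0.62 = 481.1 kW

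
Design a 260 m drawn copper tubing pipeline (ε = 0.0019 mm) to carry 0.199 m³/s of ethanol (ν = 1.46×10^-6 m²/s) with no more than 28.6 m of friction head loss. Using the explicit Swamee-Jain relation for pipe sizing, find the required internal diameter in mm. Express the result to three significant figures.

Swamee-Jain (Type III): D = 0.66·[ε^1.25·(LQ²/(gh_f))^4.75 + ν·Q^9.4·(L/(gh_f))^5.2]^0.04
LQ²/(gh_f) = 0.03670; L/(gh_f) = 0.9267
Term 1 = ε^1.25·(…)^4.75 = 1.07×10^-14; Term 2 = ν·Q^9.4·(…)^5.2 = 2.52×10^-13
D = 0.66·(1.07×10^-14 + 2.52×10^-13)^0.04 = 0.2072 m = 207 mm
Check: V = 5.90 m/s, Re = 8.38×10^5, f = 0.01216, h_f = 27.1 m ≈ 28.6 m ✓

D ≈ 207 mm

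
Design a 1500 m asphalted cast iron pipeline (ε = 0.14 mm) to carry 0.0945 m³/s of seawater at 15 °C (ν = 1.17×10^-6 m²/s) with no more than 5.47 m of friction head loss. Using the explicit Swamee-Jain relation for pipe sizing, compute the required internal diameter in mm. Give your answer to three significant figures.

Swamee-Jain (Type III): D = 0.66·[ε^1.25·(LQ²/(gh_f))^4.75 + ν·Q^9.4·(L/(gh_f))^5.2]^0.04
LQ²/(gh_f) = 0.2496; L/(gh_f) = 27.95
Term 1 = ε^1.25·(…)^4.75 = 2.09×10^-8; Term 2 = ν·Q^9.4·(…)^5.2 = 9.09×10^-9
D = 0.66·(2.09×10^-8 + 9.09×10^-9)^0.04 = 0.3301 m = 330 mm
Check: V = 1.10 m/s, Re = 3.12×10^5, f = 0.01783, h_f = 5.04 m ≈ 5.47 m ✓

D ≈ 330 mm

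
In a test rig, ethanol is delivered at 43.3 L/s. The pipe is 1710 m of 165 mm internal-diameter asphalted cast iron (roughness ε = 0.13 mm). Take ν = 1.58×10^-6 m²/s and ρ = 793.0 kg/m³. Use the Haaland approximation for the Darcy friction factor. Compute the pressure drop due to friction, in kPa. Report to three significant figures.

Δp ≈ 336 kPa

V = 4Q/(πD²) = 4·0.0433/(π·0.165²) = 2.025 m/s
Re = VD/ν = 2.025·0.165/1.58×10^-6 = 2.11×10^5 → turbulent
ε/D = 0.13/165 = 7.88×10^-4
Haaland: f = 0.01995
h_f = f(L/D)V²/(2g) = 0.01995·(1710/0.165)·2.025²/(2·9.81) = 43.22 m
Δp = ρg·h_f = 793.0·9.81·43.22 = 336.2 kPa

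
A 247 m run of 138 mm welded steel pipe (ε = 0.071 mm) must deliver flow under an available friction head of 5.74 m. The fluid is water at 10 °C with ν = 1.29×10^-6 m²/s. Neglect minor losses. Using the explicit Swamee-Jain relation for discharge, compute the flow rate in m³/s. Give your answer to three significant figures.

Swamee-Jain (Type II): Q = -0.965·√(gD⁵h_f/L)·ln[ε/(3.7D) + √(3.17ν²L/(gD³h_f))]
√(gD⁵h_f/L) = √(9.81·0.138⁵·5.74/247) = 0.003378
ε/(3.7D) = 1.39×10^-4; √(3.17ν²L/(gD³h_f)) = 9.38×10^-5
Q = -0.965·0.003378·ln(2.329×10^-4) = 0.02727 m³/s
Check: V = 1.82 m/s, Re = 1.95×10^5, f = 0.01905, h_f = 5.78 m ≈ 5.74 m ✓

Q ≈ 0.0273 m³/s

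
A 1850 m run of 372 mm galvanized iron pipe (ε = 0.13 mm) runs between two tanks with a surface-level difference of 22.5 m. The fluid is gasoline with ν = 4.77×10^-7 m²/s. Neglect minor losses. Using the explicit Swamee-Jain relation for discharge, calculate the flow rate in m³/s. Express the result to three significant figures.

Swamee-Jain (Type II): Q = -0.965·√(gD⁵h_f/L)·ln[ε/(3.7D) + √(3.17ν²L/(gD³h_f))]
√(gD⁵h_f/L) = √(9.81·0.372⁵·22.5/1850) = 0.02915
ε/(3.7D) = 9.44×10^-5; √(3.17ν²L/(gD³h_f)) = 1.08×10^-5
Q = -0.965·0.02915·ln(1.053×10^-4) = 0.2577 m³/s
Check: V = 2.37 m/s, Re = 1.85×10^6, f = 0.01588, h_f = 22.6 m ≈ 22.5 m ✓

Q ≈ 0.258 m³/s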